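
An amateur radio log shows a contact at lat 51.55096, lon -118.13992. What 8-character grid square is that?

DO01wn32

Shift to the Maidenhead origin (180°W, 90°S): lon 61.86008, lat 141.55096.
Field: lon ⌊61.86008/20⌋ = 3 → D; lat ⌊141.55096/10⌋ = 14 → O.
Square: lon ⌊1.86008/2⌋ = 0; lat ⌊1.55096/1⌋ = 1.
Subsquare: lon ⌊1.86008/0.0833333⌋ = 22 → w; lat ⌊0.55096/0.0416667⌋ = 13 → n.
Extended square: lon ⌊0.02675/0.00833333⌋ = 3; lat ⌊0.00929/0.00416667⌋ = 2.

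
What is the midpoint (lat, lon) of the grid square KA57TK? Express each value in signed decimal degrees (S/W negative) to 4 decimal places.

Field K=10, A=0: +10·20° lon, +0·10° lat → SW at lon 20°, lat -90°.
Square 5, 7: +5·2° lon, +7·1° lat → SW at lon 30°, lat -83°.
Subsquare t=19, k=10: +19·0.0833333° lon, +10·0.0416667° lat → SW at lon 31.5833°, lat -82.5833°.
Cell spans 0.0833333° lon × 0.0416667° lat. Centre is SW corner plus half of each.
latitude -82.5625, longitude 31.6250.

-82.5625, 31.6250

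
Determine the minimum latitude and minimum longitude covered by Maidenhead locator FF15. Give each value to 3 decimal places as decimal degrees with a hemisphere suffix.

35.000° S, 78.000° W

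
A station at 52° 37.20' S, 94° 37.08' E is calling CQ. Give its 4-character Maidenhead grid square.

Add 180° to longitude and 90° to latitude: 274.62, 37.38.
Field (20°×10°, letters A–R): 274.62/20 → 13 → N, 37.38/10 → 3 → D; chars ND.
Square (2°×1°, digits 0–9): 14.62/2 → 7, 7.38/1 → 7; chars 77.

ND77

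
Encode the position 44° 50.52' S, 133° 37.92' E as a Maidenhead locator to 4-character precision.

PE65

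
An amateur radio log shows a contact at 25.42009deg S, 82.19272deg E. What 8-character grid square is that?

Add 180° to longitude and 90° to latitude: 262.19272, 64.57991.
Field: lon ⌊262.19272/20⌋ = 13 → N; lat ⌊64.57991/10⌋ = 6 → G.
Square: lon ⌊2.19272/2⌋ = 1; lat ⌊4.57991/1⌋ = 4.
Subsquare: lon ⌊0.19272/0.0833333⌋ = 2 → c; lat ⌊0.57991/0.0416667⌋ = 13 → n.
Extended square: lon ⌊0.02605/0.00833333⌋ = 3; lat ⌊0.03824/0.00416667⌋ = 9.

NG14cn39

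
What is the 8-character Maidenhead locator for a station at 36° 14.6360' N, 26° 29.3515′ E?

Offset from 180°W / 90°S: lon 206.48919°, lat 126.24393°.
Field: 206.48919/20 → 10 → K, 126.24393/10 → 12 → M; chars KM.
Square: 6.48919/2 → 3, 6.24393/1 → 6; chars 36.
Subsquare: 0.48919/0.0833333 → 5 → f, 0.24393/0.0416667 → 5 → f; chars ff.
Extended square: 0.07253/0.00833333 → 8, 0.03560/0.00416667 → 8; chars 88.

KM36ff88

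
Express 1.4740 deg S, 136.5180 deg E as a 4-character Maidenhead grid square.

Offset from 180°W / 90°S: lon 316.52°, lat 88.53°.
Field: 316.52/20 → 15 → P, 88.53/10 → 8 → I; chars PI.
Square: 16.52/2 → 8, 8.53/1 → 8; chars 88.

PI88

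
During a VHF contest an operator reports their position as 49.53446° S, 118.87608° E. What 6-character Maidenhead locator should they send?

Offset from 180°W / 90°S: lon 298.8761°, lat 40.4655°.
Field: 298.8761/20 → 14 → O, 40.4655/10 → 4 → E; chars OE.
Square: 18.8761/2 → 9, 0.4655/1 → 0; chars 90.
Subsquare: 0.8761/0.0833333 → 10 → k, 0.4655/0.0416667 → 11 → l; chars kl.

OE90kl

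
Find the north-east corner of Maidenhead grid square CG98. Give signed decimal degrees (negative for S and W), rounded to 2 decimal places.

-21.00, -120.00

Field C=2, G=6: +2·20° lon, +6·10° lat → SW at lon -140°, lat -30°.
Square 9, 8: +9·2° lon, +8·1° lat → SW at lon -122°, lat -22°.
Cell spans 2° lon × 1° lat. NE corner is SW corner plus one full cell.
latitude -21.00, longitude -120.00.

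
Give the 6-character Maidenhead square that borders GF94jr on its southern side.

Latitude subsquare r = 17; −1 → 16 = q.
The longitude characters are unchanged.

GF94jq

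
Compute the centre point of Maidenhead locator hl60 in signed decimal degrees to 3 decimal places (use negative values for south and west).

Field H=7, L=11: +7·20° lon, +11·10° lat → SW at lon -40°, lat 20°.
Square 6, 0: +6·2° lon, +0·1° lat → SW at lon -28°, lat 20°.
Cell spans 2° lon × 1° lat. Centre is SW corner plus half of each.
latitude 20.500, longitude -27.000.

20.500, -27.000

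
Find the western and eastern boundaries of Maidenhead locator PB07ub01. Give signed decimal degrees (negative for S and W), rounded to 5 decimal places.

Field P=15, B=1: +15·20° lon, +1·10° lat → SW at lon 120°, lat -80°.
Square 0, 7: +0·2° lon, +7·1° lat → SW at lon 120°, lat -73°.
Subsquare u=20, b=1: +20·0.0833333° lon, +1·0.0416667° lat → SW at lon 121.667°, lat -72.9583°.
Extended square 0, 1: +0·0.00833333° lon, +1·0.00416667° lat → SW at lon 121.667°, lat -72.9542°.
Cell spans 0.00833333° lon × 0.00416667° lat.
west 121.66667, east 121.67500.

121.66667, 121.67500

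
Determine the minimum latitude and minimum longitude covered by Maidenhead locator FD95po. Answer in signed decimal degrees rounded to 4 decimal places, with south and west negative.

-54.4167, -60.7500

Field F=5, D=3: +5·20° lon, +3·10° lat → SW at lon -80°, lat -60°.
Square 9, 5: +9·2° lon, +5·1° lat → SW at lon -62°, lat -55°.
Subsquare p=15, o=14: +15·0.0833333° lon, +14·0.0416667° lat → SW at lon -60.75°, lat -54.4167°.
latitude -54.4167, longitude -60.7500.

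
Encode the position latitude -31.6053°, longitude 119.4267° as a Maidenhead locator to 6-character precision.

OF98rj

Shift to the Maidenhead origin (180°W, 90°S): lon 299.4267, lat 58.3947.
Field: lon ⌊299.4267/20⌋ = 14 → O; lat ⌊58.3947/10⌋ = 5 → F.
Square: lon ⌊19.4267/2⌋ = 9; lat ⌊8.3947/1⌋ = 8.
Subsquare: lon ⌊1.4267/0.0833333⌋ = 17 → r; lat ⌊0.3947/0.0416667⌋ = 9 → j.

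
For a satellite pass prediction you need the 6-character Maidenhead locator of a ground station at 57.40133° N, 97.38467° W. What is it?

EO17hj

Shift to the Maidenhead origin (180°W, 90°S): lon 82.6153, lat 147.4013.
Field: lon ⌊82.6153/20⌋ = 4 → E; lat ⌊147.4013/10⌋ = 14 → O.
Square: lon ⌊2.6153/2⌋ = 1; lat ⌊7.4013/1⌋ = 7.
Subsquare: lon ⌊0.6153/0.0833333⌋ = 7 → h; lat ⌊0.4013/0.0416667⌋ = 9 → j.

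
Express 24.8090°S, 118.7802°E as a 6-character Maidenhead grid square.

OG95je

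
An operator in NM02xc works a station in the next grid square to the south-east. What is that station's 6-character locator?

Longitude subsquare x = 23; +1 → 24, wraps to 0 = a, carry into square.
Longitude square 0; +1 → 1.
Latitude subsquare c = 2; −1 → 1 = b.

NM12ab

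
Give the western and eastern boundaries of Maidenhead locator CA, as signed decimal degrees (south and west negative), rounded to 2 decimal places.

-140.00, -120.00

Field C=2, A=0: +2·20° lon, +0·10° lat → SW at lon -140°, lat -90°.
Cell spans 20° lon × 10° lat.
west -140.00, east -120.00.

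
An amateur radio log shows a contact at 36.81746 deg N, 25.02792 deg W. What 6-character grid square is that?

HM76lt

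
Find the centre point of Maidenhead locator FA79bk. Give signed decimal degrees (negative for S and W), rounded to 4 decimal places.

-80.5625, -65.8750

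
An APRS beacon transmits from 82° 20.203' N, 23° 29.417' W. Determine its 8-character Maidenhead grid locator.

Shift to the Maidenhead origin (180°W, 90°S): lon 156.50972, lat 172.33672.
Field (20°×10°, letters A–R): lon ⌊156.50972/20⌋ = 7 → H; lat ⌊172.33672/10⌋ = 17 → R.
Square (2°×1°, digits 0–9): lon ⌊16.50972/2⌋ = 8; lat ⌊2.33672/1⌋ = 2.
Subsquare (5′×2.5′, letters a–x): lon ⌊0.50972/0.0833333⌋ = 6 → g; lat ⌊0.33672/0.0416667⌋ = 8 → i.
Extended square (30″×15″, digits 0–9): lon ⌊0.00972/0.00833333⌋ = 1; lat ⌊0.00338/0.00416667⌋ = 0.

HR82gi10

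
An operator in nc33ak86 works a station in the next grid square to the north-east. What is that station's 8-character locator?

NC33ak97

Longitude extended square 8; +1 → 9.
Latitude extended square 6; +1 → 7.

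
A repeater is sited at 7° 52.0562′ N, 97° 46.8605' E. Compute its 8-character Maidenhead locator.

NJ87vu38

Offset from 180°W / 90°S: lon 277.78101°, lat 97.86760°.
Field: lon ⌊277.78101/20⌋ = 13 → N; lat ⌊97.86760/10⌋ = 9 → J.
Square: lon ⌊17.78101/2⌋ = 8; lat ⌊7.86760/1⌋ = 7.
Subsquare: lon ⌊1.78101/0.0833333⌋ = 21 → v; lat ⌊0.86760/0.0416667⌋ = 20 → u.
Extended square: lon ⌊0.03101/0.00833333⌋ = 3; lat ⌊0.03427/0.00416667⌋ = 8.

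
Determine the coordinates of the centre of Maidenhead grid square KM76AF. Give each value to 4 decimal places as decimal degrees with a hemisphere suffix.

36.2292° N, 34.0417° E

Field K=10, M=12: +10·20° lon, +12·10° lat → SW at lon 20°, lat 30°.
Square 7, 6: +7·2° lon, +6·1° lat → SW at lon 34°, lat 36°.
Subsquare a=0, f=5: +0·0.0833333° lon, +5·0.0416667° lat → SW at lon 34°, lat 36.2083°.
Cell spans 0.0833333° lon × 0.0416667° lat. Centre is SW corner plus half of each.
latitude 36.2292° N, longitude 34.0417° E.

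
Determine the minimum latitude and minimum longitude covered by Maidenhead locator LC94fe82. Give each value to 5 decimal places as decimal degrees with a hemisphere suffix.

Field L=11, C=2: +11·20° lon, +2·10° lat → SW at lon 40°, lat -70°.
Square 9, 4: +9·2° lon, +4·1° lat → SW at lon 58°, lat -66°.
Subsquare f=5, e=4: +5·0.0833333° lon, +4·0.0416667° lat → SW at lon 58.4167°, lat -65.8333°.
Extended square 8, 2: +8·0.00833333° lon, +2·0.00416667° lat → SW at lon 58.4833°, lat -65.825°.
latitude 65.82500° S, longitude 58.48333° E.

65.82500° S, 58.48333° E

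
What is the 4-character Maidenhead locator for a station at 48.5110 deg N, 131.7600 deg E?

Offset from 180°W / 90°S: lon 311.76°, lat 138.51°.
Field: lon ⌊311.76/20⌋ = 15 → P; lat ⌊138.51/10⌋ = 13 → N.
Square: lon ⌊11.76/2⌋ = 5; lat ⌊8.51/1⌋ = 8.

PN58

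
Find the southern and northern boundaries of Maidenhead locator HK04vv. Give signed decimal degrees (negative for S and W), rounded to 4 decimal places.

14.8750, 14.9167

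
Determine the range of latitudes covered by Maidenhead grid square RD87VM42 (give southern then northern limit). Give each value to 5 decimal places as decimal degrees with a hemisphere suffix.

52.49167° S, 52.48750° S

Field R=17, D=3: +17·20° lon, +3·10° lat → SW at lon 160°, lat -60°.
Square 8, 7: +8·2° lon, +7·1° lat → SW at lon 176°, lat -53°.
Subsquare v=21, m=12: +21·0.0833333° lon, +12·0.0416667° lat → SW at lon 177.75°, lat -52.5°.
Extended square 4, 2: +4·0.00833333° lon, +2·0.00416667° lat → SW at lon 177.783°, lat -52.4917°.
Cell spans 0.00833333° lon × 0.00416667° lat.
south 52.49167° S, north 52.48750° S.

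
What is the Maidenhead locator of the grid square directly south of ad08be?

Latitude subsquare e = 4; −1 → 3 = d.
The longitude characters are unchanged.

AD08bd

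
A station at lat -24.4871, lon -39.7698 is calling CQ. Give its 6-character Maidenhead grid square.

HG05cm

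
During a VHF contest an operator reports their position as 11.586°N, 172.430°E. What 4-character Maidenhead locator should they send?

Add 180° to longitude and 90° to latitude: 352.43, 101.59.
Field: 352.43/20 → 17 → R, 101.59/10 → 10 → K; chars RK.
Square: 12.43/2 → 6, 1.59/1 → 1; chars 61.

RK61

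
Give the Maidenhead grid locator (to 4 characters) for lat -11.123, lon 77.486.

Add 180° to longitude and 90° to latitude: 257.49, 78.88.
Field: 257.49/20 → 12 → M, 78.88/10 → 7 → H; chars MH.
Square: 17.49/2 → 8, 8.88/1 → 8; chars 88.

MH88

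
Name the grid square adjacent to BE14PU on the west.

BE14ou

Longitude subsquare p = 15; −1 → 14 = o.
The latitude characters are unchanged.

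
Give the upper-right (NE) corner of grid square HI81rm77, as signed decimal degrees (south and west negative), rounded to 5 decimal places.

-8.46667, -22.51667

Field H=7, I=8: +7·20° lon, +8·10° lat → SW at lon -40°, lat -10°.
Square 8, 1: +8·2° lon, +1·1° lat → SW at lon -24°, lat -9°.
Subsquare r=17, m=12: +17·0.0833333° lon, +12·0.0416667° lat → SW at lon -22.5833°, lat -8.5°.
Extended square 7, 7: +7·0.00833333° lon, +7·0.00416667° lat → SW at lon -22.525°, lat -8.47083°.
Cell spans 0.00833333° lon × 0.00416667° lat. NE corner is SW corner plus one full cell.
latitude -8.46667, longitude -22.51667.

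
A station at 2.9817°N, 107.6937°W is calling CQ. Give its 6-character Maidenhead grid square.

Shift to the Maidenhead origin (180°W, 90°S): lon 72.3063, lat 92.9817.
Field: 72.3063/20 → 3 → D, 92.9817/10 → 9 → J; chars DJ.
Square: 12.3063/2 → 6, 2.9817/1 → 2; chars 62.
Subsquare: 0.3063/0.0833333 → 3 → d, 0.9817/0.0416667 → 23 → x; chars dx.

DJ62dx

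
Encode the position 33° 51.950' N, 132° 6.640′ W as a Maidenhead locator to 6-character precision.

CM33wu

Add 180° to longitude and 90° to latitude: 47.8893, 123.8658.
Field: lon ⌊47.8893/20⌋ = 2 → C; lat ⌊123.8658/10⌋ = 12 → M.
Square: lon ⌊7.8893/2⌋ = 3; lat ⌊3.8658/1⌋ = 3.
Subsquare: lon ⌊1.8893/0.0833333⌋ = 22 → w; lat ⌊0.8658/0.0416667⌋ = 20 → u.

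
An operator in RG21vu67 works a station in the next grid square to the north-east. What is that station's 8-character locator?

Longitude extended square 6; +1 → 7.
Latitude extended square 7; +1 → 8.

RG21vu78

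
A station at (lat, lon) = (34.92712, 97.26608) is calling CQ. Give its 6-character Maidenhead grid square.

NM84pw

Add 180° to longitude and 90° to latitude: 277.2661, 124.9271.
Field: lon ⌊277.2661/20⌋ = 13 → N; lat ⌊124.9271/10⌋ = 12 → M.
Square: lon ⌊17.2661/2⌋ = 8; lat ⌊4.9271/1⌋ = 4.
Subsquare: lon ⌊1.2661/0.0833333⌋ = 15 → p; lat ⌊0.9271/0.0416667⌋ = 22 → w.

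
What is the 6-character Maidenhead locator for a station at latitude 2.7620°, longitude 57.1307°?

LJ82ns

Offset from 180°W / 90°S: lon 237.1307°, lat 92.7620°.
Field (20°×10°, letters A–R): 237.1307/20 → 11 → L, 92.7620/10 → 9 → J; chars LJ.
Square (2°×1°, digits 0–9): 17.1307/2 → 8, 2.7620/1 → 2; chars 82.
Subsquare (5′×2.5′, letters a–x): 1.1307/0.0833333 → 13 → n, 0.7620/0.0416667 → 18 → s; chars ns.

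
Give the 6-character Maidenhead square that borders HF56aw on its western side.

HF46xw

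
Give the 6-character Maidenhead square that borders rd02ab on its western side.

Longitude subsquare a = 0; −1 → -1, wraps to 23 = x, carry into square.
Longitude square 0; −1 → -1, wraps to 9, carry into field.
Longitude field R = 17; −1 → 16 = Q.
The latitude characters are unchanged.

QD92xb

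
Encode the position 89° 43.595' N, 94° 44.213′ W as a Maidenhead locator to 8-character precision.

ER29pr14

Add 180° to longitude and 90° to latitude: 85.26312, 179.72658.
Field: 85.26312/20 → 4 → E, 179.72658/10 → 17 → R; chars ER.
Square: 5.26312/2 → 2, 9.72658/1 → 9; chars 29.
Subsquare: 1.26312/0.0833333 → 15 → p, 0.72658/0.0416667 → 17 → r; chars pr.
Extended square: 0.01312/0.00833333 → 1, 0.01825/0.00416667 → 4; chars 14.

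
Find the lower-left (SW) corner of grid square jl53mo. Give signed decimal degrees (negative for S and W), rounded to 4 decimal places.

23.5833, 11.0000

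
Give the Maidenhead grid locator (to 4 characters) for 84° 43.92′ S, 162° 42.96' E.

RA15

Shift to the Maidenhead origin (180°W, 90°S): lon 342.72, lat 5.27.
Field: 342.72/20 → 17 → R, 5.27/10 → 0 → A; chars RA.
Square: 2.72/2 → 1, 5.27/1 → 5; chars 15.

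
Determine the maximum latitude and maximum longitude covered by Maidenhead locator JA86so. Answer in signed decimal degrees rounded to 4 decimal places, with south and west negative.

-83.3750, 17.5833

Field J=9, A=0: +9·20° lon, +0·10° lat → SW at lon 0°, lat -90°.
Square 8, 6: +8·2° lon, +6·1° lat → SW at lon 16°, lat -84°.
Subsquare s=18, o=14: +18·0.0833333° lon, +14·0.0416667° lat → SW at lon 17.5°, lat -83.4167°.
Cell spans 0.0833333° lon × 0.0416667° lat. NE corner is SW corner plus one full cell.
latitude -83.3750, longitude 17.5833.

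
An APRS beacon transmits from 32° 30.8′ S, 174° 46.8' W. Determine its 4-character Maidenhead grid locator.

Offset from 180°W / 90°S: lon 5.22°, lat 57.49°.
Field (20°×10°, letters A–R): lon ⌊5.22/20⌋ = 0 → A; lat ⌊57.49/10⌋ = 5 → F.
Square (2°×1°, digits 0–9): lon ⌊5.22/2⌋ = 2; lat ⌊7.49/1⌋ = 7.

AF27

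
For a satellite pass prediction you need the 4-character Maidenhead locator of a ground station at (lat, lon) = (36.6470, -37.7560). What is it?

HM16

Offset from 180°W / 90°S: lon 142.24°, lat 126.65°.
Field: 142.24/20 → 7 → H, 126.65/10 → 12 → M; chars HM.
Square: 2.24/2 → 1, 6.65/1 → 6; chars 16.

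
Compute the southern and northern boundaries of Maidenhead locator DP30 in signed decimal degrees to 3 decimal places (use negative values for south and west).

60.000, 61.000

Field D=3, P=15: +3·20° lon, +15·10° lat → SW at lon -120°, lat 60°.
Square 3, 0: +3·2° lon, +0·1° lat → SW at lon -114°, lat 60°.
Cell spans 2° lon × 1° lat.
south 60.000, north 61.000.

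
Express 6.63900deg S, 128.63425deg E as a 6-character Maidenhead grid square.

Offset from 180°W / 90°S: lon 308.6343°, lat 83.3610°.
Field: lon ⌊308.6343/20⌋ = 15 → P; lat ⌊83.3610/10⌋ = 8 → I.
Square: lon ⌊8.6343/2⌋ = 4; lat ⌊3.3610/1⌋ = 3.
Subsquare: lon ⌊0.6343/0.0833333⌋ = 7 → h; lat ⌊0.3610/0.0416667⌋ = 8 → i.

PI43hi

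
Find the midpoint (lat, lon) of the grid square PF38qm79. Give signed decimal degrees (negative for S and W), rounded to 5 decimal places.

-31.46042, 127.39583

Field P=15, F=5: +15·20° lon, +5·10° lat → SW at lon 120°, lat -40°.
Square 3, 8: +3·2° lon, +8·1° lat → SW at lon 126°, lat -32°.
Subsquare q=16, m=12: +16·0.0833333° lon, +12·0.0416667° lat → SW at lon 127.333°, lat -31.5°.
Extended square 7, 9: +7·0.00833333° lon, +9·0.00416667° lat → SW at lon 127.392°, lat -31.4625°.
Cell spans 0.00833333° lon × 0.00416667° lat. Centre is SW corner plus half of each.
latitude -31.46042, longitude 127.39583.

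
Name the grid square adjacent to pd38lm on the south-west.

PD38kl

Longitude subsquare l = 11; −1 → 10 = k.
Latitude subsquare m = 12; −1 → 11 = l.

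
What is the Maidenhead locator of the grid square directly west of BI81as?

BI71xs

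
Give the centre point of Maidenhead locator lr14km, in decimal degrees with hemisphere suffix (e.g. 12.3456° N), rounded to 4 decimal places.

84.5208° N, 42.8750° E

Field L=11, R=17: +11·20° lon, +17·10° lat → SW at lon 40°, lat 80°.
Square 1, 4: +1·2° lon, +4·1° lat → SW at lon 42°, lat 84°.
Subsquare k=10, m=12: +10·0.0833333° lon, +12·0.0416667° lat → SW at lon 42.8333°, lat 84.5°.
Cell spans 0.0833333° lon × 0.0416667° lat. Centre is SW corner plus half of each.
latitude 84.5208° N, longitude 42.8750° E.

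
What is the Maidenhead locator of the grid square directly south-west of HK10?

Longitude square 1; −1 → 0.
Latitude square 0; −1 → -1, wraps to 9, carry into field.
Latitude field K = 10; −1 → 9 = J.

HJ09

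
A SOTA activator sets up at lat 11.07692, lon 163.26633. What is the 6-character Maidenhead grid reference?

RK11pb

Offset from 180°W / 90°S: lon 343.2663°, lat 101.0769°.
Field: lon ⌊343.2663/20⌋ = 17 → R; lat ⌊101.0769/10⌋ = 10 → K.
Square: lon ⌊3.2663/2⌋ = 1; lat ⌊1.0769/1⌋ = 1.
Subsquare: lon ⌊1.2663/0.0833333⌋ = 15 → p; lat ⌊0.0769/0.0416667⌋ = 1 → b.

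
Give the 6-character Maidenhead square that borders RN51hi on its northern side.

RN51hj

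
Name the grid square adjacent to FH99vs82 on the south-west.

FH99vs71

Longitude extended square 8; −1 → 7.
Latitude extended square 2; −1 → 1.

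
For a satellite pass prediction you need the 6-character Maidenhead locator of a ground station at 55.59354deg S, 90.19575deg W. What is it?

Offset from 180°W / 90°S: lon 89.8042°, lat 34.4065°.
Field: lon ⌊89.8042/20⌋ = 4 → E; lat ⌊34.4065/10⌋ = 3 → D.
Square: lon ⌊9.8042/2⌋ = 4; lat ⌊4.4065/1⌋ = 4.
Subsquare: lon ⌊1.8042/0.0833333⌋ = 21 → v; lat ⌊0.4065/0.0416667⌋ = 9 → j.

ED44vj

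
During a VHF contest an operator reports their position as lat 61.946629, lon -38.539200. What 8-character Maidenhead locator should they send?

Add 180° to longitude and 90° to latitude: 141.46080, 151.94663.
Field: lon ⌊141.46080/20⌋ = 7 → H; lat ⌊151.94663/10⌋ = 15 → P.
Square: lon ⌊1.46080/2⌋ = 0; lat ⌊1.94663/1⌋ = 1.
Subsquare: lon ⌊1.46080/0.0833333⌋ = 17 → r; lat ⌊0.94663/0.0416667⌋ = 22 → w.
Extended square: lon ⌊0.04413/0.00833333⌋ = 5; lat ⌊0.02996/0.00416667⌋ = 7.

HP01rw57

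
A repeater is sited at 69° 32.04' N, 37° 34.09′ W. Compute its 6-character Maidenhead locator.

HP19fm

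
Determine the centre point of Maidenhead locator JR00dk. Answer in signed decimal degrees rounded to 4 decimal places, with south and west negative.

80.4375, 0.2917

Field J=9, R=17: +9·20° lon, +17·10° lat → SW at lon 0°, lat 80°.
Square 0, 0: +0·2° lon, +0·1° lat → SW at lon 0°, lat 80°.
Subsquare d=3, k=10: +3·0.0833333° lon, +10·0.0416667° lat → SW at lon 0.25°, lat 80.4167°.
Cell spans 0.0833333° lon × 0.0416667° lat. Centre is SW corner plus half of each.
latitude 80.4375, longitude 0.2917.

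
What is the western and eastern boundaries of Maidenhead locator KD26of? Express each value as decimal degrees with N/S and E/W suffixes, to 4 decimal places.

25.1667° E, 25.2500° E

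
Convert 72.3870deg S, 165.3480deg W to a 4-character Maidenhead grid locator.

AB77

Add 180° to longitude and 90° to latitude: 14.65, 17.61.
Field: 14.65/20 → 0 → A, 17.61/10 → 1 → B; chars AB.
Square: 14.65/2 → 7, 7.61/1 → 7; chars 77.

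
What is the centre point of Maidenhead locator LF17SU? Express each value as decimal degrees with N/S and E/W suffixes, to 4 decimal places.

Field L=11, F=5: +11·20° lon, +5·10° lat → SW at lon 40°, lat -40°.
Square 1, 7: +1·2° lon, +7·1° lat → SW at lon 42°, lat -33°.
Subsquare s=18, u=20: +18·0.0833333° lon, +20·0.0416667° lat → SW at lon 43.5°, lat -32.1667°.
Cell spans 0.0833333° lon × 0.0416667° lat. Centre is SW corner plus half of each.
latitude 32.1458° S, longitude 43.5417° E.

32.1458° S, 43.5417° E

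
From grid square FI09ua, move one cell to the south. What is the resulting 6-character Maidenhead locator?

FI08ux

Latitude subsquare a = 0; −1 → -1, wraps to 23 = x, carry into square.
Latitude square 9; −1 → 8.
The longitude characters are unchanged.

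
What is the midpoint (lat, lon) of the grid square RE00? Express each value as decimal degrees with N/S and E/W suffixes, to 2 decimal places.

49.50° S, 161.00° E

Field R=17, E=4: +17·20° lon, +4·10° lat → SW at lon 160°, lat -50°.
Square 0, 0: +0·2° lon, +0·1° lat → SW at lon 160°, lat -50°.
Cell spans 2° lon × 1° lat. Centre is SW corner plus half of each.
latitude 49.50° S, longitude 161.00° E.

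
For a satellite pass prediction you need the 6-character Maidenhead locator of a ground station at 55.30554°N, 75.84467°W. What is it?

FO25bh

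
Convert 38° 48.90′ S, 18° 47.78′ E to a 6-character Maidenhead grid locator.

JF91je

Add 180° to longitude and 90° to latitude: 198.7963, 51.1850.
Field: lon ⌊198.7963/20⌋ = 9 → J; lat ⌊51.1850/10⌋ = 5 → F.
Square: lon ⌊18.7963/2⌋ = 9; lat ⌊1.1850/1⌋ = 1.
Subsquare: lon ⌊0.7963/0.0833333⌋ = 9 → j; lat ⌊0.1850/0.0416667⌋ = 4 → e.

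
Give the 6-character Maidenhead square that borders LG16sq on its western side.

LG16rq

Longitude subsquare s = 18; −1 → 17 = r.
The latitude characters are unchanged.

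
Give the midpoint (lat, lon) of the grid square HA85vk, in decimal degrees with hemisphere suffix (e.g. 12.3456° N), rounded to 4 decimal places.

Field H=7, A=0: +7·20° lon, +0·10° lat → SW at lon -40°, lat -90°.
Square 8, 5: +8·2° lon, +5·1° lat → SW at lon -24°, lat -85°.
Subsquare v=21, k=10: +21·0.0833333° lon, +10·0.0416667° lat → SW at lon -22.25°, lat -84.5833°.
Cell spans 0.0833333° lon × 0.0416667° lat. Centre is SW corner plus half of each.
latitude 84.5625° S, longitude 22.2083° W.

84.5625° S, 22.2083° W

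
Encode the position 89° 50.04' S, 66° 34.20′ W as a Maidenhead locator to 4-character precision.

Add 180° to longitude and 90° to latitude: 113.43, 0.17.
Field: lon ⌊113.43/20⌋ = 5 → F; lat ⌊0.17/10⌋ = 0 → A.
Square: lon ⌊13.43/2⌋ = 6; lat ⌊0.17/1⌋ = 0.

FA60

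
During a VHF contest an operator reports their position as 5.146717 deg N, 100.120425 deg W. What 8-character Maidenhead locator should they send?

DJ95wd55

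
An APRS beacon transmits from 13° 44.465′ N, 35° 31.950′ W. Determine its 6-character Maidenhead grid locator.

Shift to the Maidenhead origin (180°W, 90°S): lon 144.4675, lat 103.7411.
Field (20°×10°, letters A–R): 144.4675/20 → 7 → H, 103.7411/10 → 10 → K; chars HK.
Square (2°×1°, digits 0–9): 4.4675/2 → 2, 3.7411/1 → 3; chars 23.
Subsquare (5′×2.5′, letters a–x): 0.4675/0.0833333 → 5 → f, 0.7411/0.0416667 → 17 → r; chars fr.

HK23fr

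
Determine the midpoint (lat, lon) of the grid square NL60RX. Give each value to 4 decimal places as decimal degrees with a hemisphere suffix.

20.9792° N, 93.4583° E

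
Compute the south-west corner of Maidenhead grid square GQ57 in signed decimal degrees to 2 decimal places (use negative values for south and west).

77.00, -50.00

Field G=6, Q=16: +6·20° lon, +16·10° lat → SW at lon -60°, lat 70°.
Square 5, 7: +5·2° lon, +7·1° lat → SW at lon -50°, lat 77°.
latitude 77.00, longitude -50.00.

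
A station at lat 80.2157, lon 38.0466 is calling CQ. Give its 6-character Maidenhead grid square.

KR90af

Shift to the Maidenhead origin (180°W, 90°S): lon 218.0466, lat 170.2157.
Field: lon ⌊218.0466/20⌋ = 10 → K; lat ⌊170.2157/10⌋ = 17 → R.
Square: lon ⌊18.0466/2⌋ = 9; lat ⌊0.2157/1⌋ = 0.
Subsquare: lon ⌊0.0466/0.0833333⌋ = 0 → a; lat ⌊0.2157/0.0416667⌋ = 5 → f.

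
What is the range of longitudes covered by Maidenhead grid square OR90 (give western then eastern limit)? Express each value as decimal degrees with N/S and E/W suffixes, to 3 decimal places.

118.000° E, 120.000° E

Field O=14, R=17: +14·20° lon, +17·10° lat → SW at lon 100°, lat 80°.
Square 9, 0: +9·2° lon, +0·1° lat → SW at lon 118°, lat 80°.
Cell spans 2° lon × 1° lat.
west 118.000° E, east 120.000° E.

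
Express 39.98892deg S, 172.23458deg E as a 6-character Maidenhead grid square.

RF60ca

Shift to the Maidenhead origin (180°W, 90°S): lon 352.2346, lat 50.0111.
Field (20°×10°, letters A–R): lon ⌊352.2346/20⌋ = 17 → R; lat ⌊50.0111/10⌋ = 5 → F.
Square (2°×1°, digits 0–9): lon ⌊12.2346/2⌋ = 6; lat ⌊0.0111/1⌋ = 0.
Subsquare (5′×2.5′, letters a–x): lon ⌊0.2346/0.0833333⌋ = 2 → c; lat ⌊0.0111/0.0416667⌋ = 0 → a.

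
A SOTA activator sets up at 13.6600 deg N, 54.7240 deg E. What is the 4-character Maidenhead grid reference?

LK73

Shift to the Maidenhead origin (180°W, 90°S): lon 234.72, lat 103.66.
Field: 234.72/20 → 11 → L, 103.66/10 → 10 → K; chars LK.
Square: 14.72/2 → 7, 3.66/1 → 3; chars 73.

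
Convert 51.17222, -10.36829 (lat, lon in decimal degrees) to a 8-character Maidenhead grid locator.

IO41te51

Offset from 180°W / 90°S: lon 169.63171°, lat 141.17222°.
Field: lon ⌊169.63171/20⌋ = 8 → I; lat ⌊141.17222/10⌋ = 14 → O.
Square: lon ⌊9.63171/2⌋ = 4; lat ⌊1.17222/1⌋ = 1.
Subsquare: lon ⌊1.63171/0.0833333⌋ = 19 → t; lat ⌊0.17222/0.0416667⌋ = 4 → e.
Extended square: lon ⌊0.04838/0.00833333⌋ = 5; lat ⌊0.00555/0.00416667⌋ = 1.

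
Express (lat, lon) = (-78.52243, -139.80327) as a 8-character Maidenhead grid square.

Offset from 180°W / 90°S: lon 40.19673°, lat 11.47757°.
Field: 40.19673/20 → 2 → C, 11.47757/10 → 1 → B; chars CB.
Square: 0.19673/2 → 0, 1.47757/1 → 1; chars 01.
Subsquare: 0.19673/0.0833333 → 2 → c, 0.47757/0.0416667 → 11 → l; chars cl.
Extended square: 0.03006/0.00833333 → 3, 0.01924/0.00416667 → 4; chars 34.

CB01cl34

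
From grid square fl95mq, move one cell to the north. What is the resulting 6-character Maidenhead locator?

FL95mr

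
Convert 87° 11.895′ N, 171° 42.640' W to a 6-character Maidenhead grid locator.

AR47de

Offset from 180°W / 90°S: lon 8.2893°, lat 177.1983°.
Field: 8.2893/20 → 0 → A, 177.1983/10 → 17 → R; chars AR.
Square: 8.2893/2 → 4, 7.1983/1 → 7; chars 47.
Subsquare: 0.2893/0.0833333 → 3 → d, 0.1983/0.0416667 → 4 → e; chars de.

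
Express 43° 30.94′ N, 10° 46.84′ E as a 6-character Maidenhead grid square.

Add 180° to longitude and 90° to latitude: 190.7807, 133.5157.
Field: 190.7807/20 → 9 → J, 133.5157/10 → 13 → N; chars JN.
Square: 10.7807/2 → 5, 3.5157/1 → 3; chars 53.
Subsquare: 0.7807/0.0833333 → 9 → j, 0.5157/0.0416667 → 12 → m; chars jm.

JN53jm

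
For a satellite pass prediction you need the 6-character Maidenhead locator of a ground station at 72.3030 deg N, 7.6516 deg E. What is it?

JQ32th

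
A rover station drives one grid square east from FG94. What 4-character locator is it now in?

GG04

Longitude square 9; +1 → 10, wraps to 0, carry into field.
Longitude field F = 5; +1 → 6 = G.
The latitude characters are unchanged.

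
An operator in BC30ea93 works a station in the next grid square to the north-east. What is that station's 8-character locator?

BC30fa04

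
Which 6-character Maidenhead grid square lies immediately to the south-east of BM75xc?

Longitude subsquare x = 23; +1 → 24, wraps to 0 = a, carry into square.
Longitude square 7; +1 → 8.
Latitude subsquare c = 2; −1 → 1 = b.

BM85ab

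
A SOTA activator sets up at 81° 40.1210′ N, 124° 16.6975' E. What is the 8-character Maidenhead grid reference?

PR21dq30

Shift to the Maidenhead origin (180°W, 90°S): lon 304.27829, lat 171.66868.
Field: lon ⌊304.27829/20⌋ = 15 → P; lat ⌊171.66868/10⌋ = 17 → R.
Square: lon ⌊4.27829/2⌋ = 2; lat ⌊1.66868/1⌋ = 1.
Subsquare: lon ⌊0.27829/0.0833333⌋ = 3 → d; lat ⌊0.66868/0.0416667⌋ = 16 → q.
Extended square: lon ⌊0.02829/0.00833333⌋ = 3; lat ⌊0.00202/0.00416667⌋ = 0.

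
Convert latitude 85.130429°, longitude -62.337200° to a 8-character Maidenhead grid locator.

Add 180° to longitude and 90° to latitude: 117.66280, 175.13043.
Field (20°×10°, letters A–R): 117.66280/20 → 5 → F, 175.13043/10 → 17 → R; chars FR.
Square (2°×1°, digits 0–9): 17.66280/2 → 8, 5.13043/1 → 5; chars 85.
Subsquare (5′×2.5′, letters a–x): 1.66280/0.0833333 → 19 → t, 0.13043/0.0416667 → 3 → d; chars td.
Extended square (30″×15″, digits 0–9): 0.07947/0.00833333 → 9, 0.00543/0.00416667 → 1; chars 91.

FR85td91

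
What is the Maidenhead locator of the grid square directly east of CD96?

DD06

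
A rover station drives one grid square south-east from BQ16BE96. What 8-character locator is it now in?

Longitude extended square 9; +1 → 10, wraps to 0, carry into subsquare.
Longitude subsquare b = 1; +1 → 2 = c.
Latitude extended square 6; −1 → 5.

BQ16ce05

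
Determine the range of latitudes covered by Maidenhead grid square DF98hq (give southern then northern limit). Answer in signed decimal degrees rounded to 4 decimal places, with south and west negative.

-31.3333, -31.2917

Field D=3, F=5: +3·20° lon, +5·10° lat → SW at lon -120°, lat -40°.
Square 9, 8: +9·2° lon, +8·1° lat → SW at lon -102°, lat -32°.
Subsquare h=7, q=16: +7·0.0833333° lon, +16·0.0416667° lat → SW at lon -101.417°, lat -31.3333°.
Cell spans 0.0833333° lon × 0.0416667° lat.
south -31.3333, north -31.2917.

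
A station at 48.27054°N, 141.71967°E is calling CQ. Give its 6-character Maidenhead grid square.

Offset from 180°W / 90°S: lon 321.7197°, lat 138.2705°.
Field: 321.7197/20 → 16 → Q, 138.2705/10 → 13 → N; chars QN.
Square: 1.7197/2 → 0, 8.2705/1 → 8; chars 08.
Subsquare: 1.7197/0.0833333 → 20 → u, 0.2705/0.0416667 → 6 → g; chars ug.

QN08ug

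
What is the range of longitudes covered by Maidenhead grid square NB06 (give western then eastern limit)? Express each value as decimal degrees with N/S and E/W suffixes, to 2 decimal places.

80.00° E, 82.00° E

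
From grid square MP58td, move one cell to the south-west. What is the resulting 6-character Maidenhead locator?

MP58sc

Longitude subsquare t = 19; −1 → 18 = s.
Latitude subsquare d = 3; −1 → 2 = c.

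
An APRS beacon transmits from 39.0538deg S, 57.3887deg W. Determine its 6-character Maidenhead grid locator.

GF10hw

Shift to the Maidenhead origin (180°W, 90°S): lon 122.6113, lat 50.9462.
Field: lon ⌊122.6113/20⌋ = 6 → G; lat ⌊50.9462/10⌋ = 5 → F.
Square: lon ⌊2.6113/2⌋ = 1; lat ⌊0.9462/1⌋ = 0.
Subsquare: lon ⌊0.6113/0.0833333⌋ = 7 → h; lat ⌊0.9462/0.0416667⌋ = 22 → w.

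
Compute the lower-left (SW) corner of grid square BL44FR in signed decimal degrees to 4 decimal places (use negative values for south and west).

Field B=1, L=11: +1·20° lon, +11·10° lat → SW at lon -160°, lat 20°.
Square 4, 4: +4·2° lon, +4·1° lat → SW at lon -152°, lat 24°.
Subsquare f=5, r=17: +5·0.0833333° lon, +17·0.0416667° lat → SW at lon -151.583°, lat 24.7083°.
latitude 24.7083, longitude -151.5833.

24.7083, -151.5833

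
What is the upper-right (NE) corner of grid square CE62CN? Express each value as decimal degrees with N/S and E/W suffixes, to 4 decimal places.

Field C=2, E=4: +2·20° lon, +4·10° lat → SW at lon -140°, lat -50°.
Square 6, 2: +6·2° lon, +2·1° lat → SW at lon -128°, lat -48°.
Subsquare c=2, n=13: +2·0.0833333° lon, +13·0.0416667° lat → SW at lon -127.833°, lat -47.4583°.
Cell spans 0.0833333° lon × 0.0416667° lat. NE corner is SW corner plus one full cell.
latitude 47.4167° S, longitude 127.7500° W.

47.4167° S, 127.7500° W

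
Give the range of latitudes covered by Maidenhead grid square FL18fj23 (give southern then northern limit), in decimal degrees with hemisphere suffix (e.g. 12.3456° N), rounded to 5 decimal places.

Field F=5, L=11: +5·20° lon, +11·10° lat → SW at lon -80°, lat 20°.
Square 1, 8: +1·2° lon, +8·1° lat → SW at lon -78°, lat 28°.
Subsquare f=5, j=9: +5·0.0833333° lon, +9·0.0416667° lat → SW at lon -77.5833°, lat 28.375°.
Extended square 2, 3: +2·0.00833333° lon, +3·0.00416667° lat → SW at lon -77.5667°, lat 28.3875°.
Cell spans 0.00833333° lon × 0.00416667° lat.
south 28.38750° N, north 28.39167° N.

28.38750° N, 28.39167° N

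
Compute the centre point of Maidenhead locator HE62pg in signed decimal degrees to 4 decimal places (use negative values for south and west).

Field H=7, E=4: +7·20° lon, +4·10° lat → SW at lon -40°, lat -50°.
Square 6, 2: +6·2° lon, +2·1° lat → SW at lon -28°, lat -48°.
Subsquare p=15, g=6: +15·0.0833333° lon, +6·0.0416667° lat → SW at lon -26.75°, lat -47.75°.
Cell spans 0.0833333° lon × 0.0416667° lat. Centre is SW corner plus half of each.
latitude -47.7292, longitude -26.7083.

-47.7292, -26.7083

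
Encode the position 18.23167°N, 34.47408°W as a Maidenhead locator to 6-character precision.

HK28sf

Shift to the Maidenhead origin (180°W, 90°S): lon 145.5259, lat 108.2317.
Field: 145.5259/20 → 7 → H, 108.2317/10 → 10 → K; chars HK.
Square: 5.5259/2 → 2, 8.2317/1 → 8; chars 28.
Subsquare: 1.5259/0.0833333 → 18 → s, 0.2317/0.0416667 → 5 → f; chars sf.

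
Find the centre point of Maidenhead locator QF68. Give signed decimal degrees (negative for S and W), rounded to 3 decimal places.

-31.500, 153.000

Field Q=16, F=5: +16·20° lon, +5·10° lat → SW at lon 140°, lat -40°.
Square 6, 8: +6·2° lon, +8·1° lat → SW at lon 152°, lat -32°.
Cell spans 2° lon × 1° lat. Centre is SW corner plus half of each.
latitude -31.500, longitude 153.000.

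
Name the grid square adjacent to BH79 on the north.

BI70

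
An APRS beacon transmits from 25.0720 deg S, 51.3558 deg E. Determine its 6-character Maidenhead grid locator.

LG54qw

Add 180° to longitude and 90° to latitude: 231.3558, 64.9280.
Field: lon ⌊231.3558/20⌋ = 11 → L; lat ⌊64.9280/10⌋ = 6 → G.
Square: lon ⌊11.3558/2⌋ = 5; lat ⌊4.9280/1⌋ = 4.
Subsquare: lon ⌊1.3558/0.0833333⌋ = 16 → q; lat ⌊0.9280/0.0416667⌋ = 22 → w.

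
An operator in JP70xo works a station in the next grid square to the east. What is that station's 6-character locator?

Longitude subsquare x = 23; +1 → 24, wraps to 0 = a, carry into square.
Longitude square 7; +1 → 8.
The latitude characters are unchanged.

JP80ao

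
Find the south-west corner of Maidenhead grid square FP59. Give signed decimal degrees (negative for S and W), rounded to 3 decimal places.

69.000, -70.000

Field F=5, P=15: +5·20° lon, +15·10° lat → SW at lon -80°, lat 60°.
Square 5, 9: +5·2° lon, +9·1° lat → SW at lon -70°, lat 69°.
latitude 69.000, longitude -70.000.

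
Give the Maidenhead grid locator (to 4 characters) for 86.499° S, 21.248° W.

Offset from 180°W / 90°S: lon 158.75°, lat 3.50°.
Field: 158.75/20 → 7 → H, 3.50/10 → 0 → A; chars HA.
Square: 18.75/2 → 9, 3.50/1 → 3; chars 93.

HA93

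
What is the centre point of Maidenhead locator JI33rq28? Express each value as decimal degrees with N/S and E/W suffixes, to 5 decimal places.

Field J=9, I=8: +9·20° lon, +8·10° lat → SW at lon 0°, lat -10°.
Square 3, 3: +3·2° lon, +3·1° lat → SW at lon 6°, lat -7°.
Subsquare r=17, q=16: +17·0.0833333° lon, +16·0.0416667° lat → SW at lon 7.41667°, lat -6.33333°.
Extended square 2, 8: +2·0.00833333° lon, +8·0.00416667° lat → SW at lon 7.43333°, lat -6.3°.
Cell spans 0.00833333° lon × 0.00416667° lat. Centre is SW corner plus half of each.
latitude 6.29792° S, longitude 7.43750° E.

6.29792° S, 7.43750° E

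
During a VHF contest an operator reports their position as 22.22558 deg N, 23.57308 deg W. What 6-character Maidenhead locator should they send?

HL82ff

Add 180° to longitude and 90° to latitude: 156.4269, 112.2256.
Field: lon ⌊156.4269/20⌋ = 7 → H; lat ⌊112.2256/10⌋ = 11 → L.
Square: lon ⌊16.4269/2⌋ = 8; lat ⌊2.2256/1⌋ = 2.
Subsquare: lon ⌊0.4269/0.0833333⌋ = 5 → f; lat ⌊0.2256/0.0416667⌋ = 5 → f.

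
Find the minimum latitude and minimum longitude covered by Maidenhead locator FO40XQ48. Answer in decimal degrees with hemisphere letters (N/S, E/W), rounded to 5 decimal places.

Field F=5, O=14: +5·20° lon, +14·10° lat → SW at lon -80°, lat 50°.
Square 4, 0: +4·2° lon, +0·1° lat → SW at lon -72°, lat 50°.
Subsquare x=23, q=16: +23·0.0833333° lon, +16·0.0416667° lat → SW at lon -70.0833°, lat 50.6667°.
Extended square 4, 8: +4·0.00833333° lon, +8·0.00416667° lat → SW at lon -70.05°, lat 50.7°.
latitude 50.70000° N, longitude 70.05000° W.

50.70000° N, 70.05000° W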